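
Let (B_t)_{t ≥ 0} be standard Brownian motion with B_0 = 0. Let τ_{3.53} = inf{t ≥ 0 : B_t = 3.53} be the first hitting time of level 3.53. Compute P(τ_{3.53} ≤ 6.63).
P(τ_{3.53} ≤ 6.63) = 2(1 − Φ(3.53/√6.63)) = 2(1 − Φ(1.3709)) ≈ 0.1704

By the reflection principle for standard BM, P(τ_b ≤ t) = 2 · P(B_t ≥ b). Since B_t ~ N(0, t), P(B_t ≥ 3.53) = 1 − Φ(3.53/√t) = 1 − Φ(3.53/√6.63) = 1 − Φ(1.3709) ≈ 0.08520. Doubling: P(τ_{3.53} ≤ 6.63) ≈ 2 · 0.08520 = 0.17040 ≈ 0.1704.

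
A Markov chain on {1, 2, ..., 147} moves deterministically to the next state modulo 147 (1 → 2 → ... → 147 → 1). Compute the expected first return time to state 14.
E[T_14 | X_0 = 14] = 147

The chain cycles deterministically, so starting at state 14 it returns in exactly 147 steps. Equivalently, the stationary distribution is uniform π_j = 1/147 for every state j, so by Kac's formula E[T_14] = 1/π_14 = 147.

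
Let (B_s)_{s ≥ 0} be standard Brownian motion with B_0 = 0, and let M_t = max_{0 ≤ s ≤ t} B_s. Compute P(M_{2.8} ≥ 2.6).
P(M_{2.8} ≥ 2.6) = 2·P(B_{2.8} ≥ 2.6) = 2(1 − Φ(2.6/√2.8)) ≈ 0.1202

By the reflection principle for Brownian motion, P(M_t ≥ a) = 2 · P(B_t ≥ a) for a ≥ 0. Since B_t ~ N(0, t), P(B_t ≥ 2.6) = 1 − Φ(2.6/√t) = 1 − Φ(2.6/√2.8) = 1 − Φ(1.5538). So
  P(M_{2.8} ≥ 2.6) = 2(1 − Φ(1.5538)) ≈ 0.1202.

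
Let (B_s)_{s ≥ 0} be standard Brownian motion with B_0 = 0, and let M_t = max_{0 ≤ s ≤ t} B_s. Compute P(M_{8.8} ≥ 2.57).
P(M_{8.8} ≥ 2.57) = 2·P(B_{8.8} ≥ 2.57) = 2(1 − Φ(2.57/√8.8)) ≈ 0.3863

By the reflection principle for Brownian motion, P(M_t ≥ a) = 2 · P(B_t ≥ a) for a ≥ 0. Since B_t ~ N(0, t), P(B_t ≥ 2.57) = 1 − Φ(2.57/√t) = 1 − Φ(2.57/√8.8) = 1 − Φ(0.8663). So
  P(M_{8.8} ≥ 2.57) = 2(1 − Φ(0.8663)) ≈ 0.3863.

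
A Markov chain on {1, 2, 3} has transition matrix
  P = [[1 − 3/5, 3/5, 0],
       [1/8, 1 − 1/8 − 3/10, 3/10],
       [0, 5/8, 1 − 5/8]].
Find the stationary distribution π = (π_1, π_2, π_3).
π = (125/1013, 600/1013, 288/1013)

This is a birth-death chain on three states, which satisfies detailed balance: π_1 · P_{12} = π_2 · P_{21} and π_2 · P_{23} = π_3 · P_{32}.
From π_1 · 3/5 = π_2 · 1/8: π_2/π_1 = (3/5)/(1/8) = 24/5.
From π_2 · 3/10 = π_3 · 5/8: π_3/π_2 = (3/10)/(5/8) = 12/25.
Take π_1 proportional to 1; then unnormalized π = (1, 24/5, 288/125). Normalize by dividing by the sum 1013/125:
  π = (125/1013, 600/1013, 288/1013).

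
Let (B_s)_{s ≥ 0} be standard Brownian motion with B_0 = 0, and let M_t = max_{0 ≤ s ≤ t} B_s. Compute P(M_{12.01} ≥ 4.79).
P(M_{12.01} ≥ 4.79) = 2·P(B_{12.01} ≥ 4.79) = 2(1 − Φ(4.79/√12.01)) ≈ 0.1669

By the reflection principle for Brownian motion, P(M_t ≥ a) = 2 · P(B_t ≥ a) for a ≥ 0. Since B_t ~ N(0, t), P(B_t ≥ 4.79) = 1 − Φ(4.79/√t) = 1 − Φ(4.79/√12.01) = 1 − Φ(1.3822). So
  P(M_{12.01} ≥ 4.79) = 2(1 − Φ(1.3822)) ≈ 0.1669.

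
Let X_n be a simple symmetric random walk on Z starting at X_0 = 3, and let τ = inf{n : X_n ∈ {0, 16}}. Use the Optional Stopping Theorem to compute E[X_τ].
E[X_τ] = 3

X_n is a martingale and τ is a bounded-mean stopping time (indeed τ is finite a.s. with bounded expectation since the walk is in a bounded region). By the OST, E[X_τ] = E[X_0] = 3. Equivalently: E[X_τ] = 16 · P(hit 16 first) + 0 · P(hit 0 first) = 16 · (3/16) = 3.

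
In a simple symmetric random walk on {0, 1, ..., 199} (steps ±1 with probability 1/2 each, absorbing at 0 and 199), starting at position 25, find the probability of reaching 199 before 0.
P(hit 199 before 0) = 25/199

Let u_k = P(hit 199 before 0 | start at k). Then u_0 = 0, u_199 = 1, and u_k = u_{k-1}/2 + u_{k+1}/2 for 1 ≤ k ≤ 198. This harmonic recurrence is solved by u_k = k/199, giving u_25 = 25/199.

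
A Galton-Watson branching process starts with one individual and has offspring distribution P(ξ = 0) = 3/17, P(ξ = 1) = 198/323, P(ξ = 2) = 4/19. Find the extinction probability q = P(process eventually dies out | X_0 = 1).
q = 57/68

The pgf is f(s) = 3/17 + 198/323·s + 4/19·s². The extinction probability q is the smallest fixed point of f in [0, 1]. Setting s = f(s):
  4/19·s² + (198/323 − 1)·s + 3/17 = 0
  4/19·s² − (3/17 + 4/19)·s + 3/17 = 0
which factors as (s − 1)·(4/19·s − 3/17) = 0, giving roots s = 1 and s = (3/17)/(4/19) = 57/68.
Mean offspring μ = 198/323 + 2·4/19 = 334/323 > 1 (supercritical), so q < 1. The extinction probability is the smaller root: q = (3/17)/(4/19) = 57/68.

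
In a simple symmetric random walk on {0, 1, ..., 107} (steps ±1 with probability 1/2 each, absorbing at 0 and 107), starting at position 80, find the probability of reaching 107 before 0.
P(hit 107 before 0) = 80/107

Let u_k = P(hit 107 before 0 | start at k). Then u_0 = 0, u_107 = 1, and u_k = u_{k-1}/2 + u_{k+1}/2 for 1 ≤ k ≤ 106. This harmonic recurrence is solved by u_k = k/107, giving u_80 = 80/107.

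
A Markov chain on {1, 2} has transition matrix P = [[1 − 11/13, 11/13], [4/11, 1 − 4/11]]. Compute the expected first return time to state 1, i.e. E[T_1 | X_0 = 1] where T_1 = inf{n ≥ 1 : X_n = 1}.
E[T_1 | X_0 = 1] = 1/π_1 = 173/52

For an irreducible recurrent Markov chain with stationary distribution π, E[T_i | X_0 = i] = 1/π_i (Kac's formula). Here π_1 = (4/11)/(11/13 + 4/11) = (4/11)/(173/143) = 52/173, so E[T_1 | X_0 = 1] = 1/π_1 = (11/13 + 4/11)/(4/11) = (173/143)/(4/11) = 173/52.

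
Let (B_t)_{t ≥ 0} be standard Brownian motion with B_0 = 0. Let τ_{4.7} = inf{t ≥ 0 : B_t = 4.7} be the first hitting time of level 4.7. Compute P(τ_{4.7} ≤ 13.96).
P(τ_{4.7} ≤ 13.96) = 2(1 − Φ(4.7/√13.96)) = 2(1 − Φ(1.2579)) ≈ 0.2084

By the reflection principle for standard BM, P(τ_b ≤ t) = 2 · P(B_t ≥ b). Since B_t ~ N(0, t), P(B_t ≥ 4.7) = 1 − Φ(4.7/√t) = 1 − Φ(4.7/√13.96) = 1 − Φ(1.2579) ≈ 0.10421. Doubling: P(τ_{4.7} ≤ 13.96) ≈ 2 · 0.10421 = 0.20842 ≈ 0.2084.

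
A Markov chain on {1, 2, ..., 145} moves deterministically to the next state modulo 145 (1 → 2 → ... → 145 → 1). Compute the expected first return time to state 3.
E[T_3 | X_0 = 3] = 145

The chain cycles deterministically, so starting at state 3 it returns in exactly 145 steps. Equivalently, the stationary distribution is uniform π_j = 1/145 for every state j, so by Kac's formula E[T_3] = 1/π_3 = 145.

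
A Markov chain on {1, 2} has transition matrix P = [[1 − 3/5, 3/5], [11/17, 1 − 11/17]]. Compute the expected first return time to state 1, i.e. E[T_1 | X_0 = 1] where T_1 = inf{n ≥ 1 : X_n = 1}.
E[T_1 | X_0 = 1] = 1/π_1 = 106/55

For an irreducible recurrent Markov chain with stationary distribution π, E[T_i | X_0 = i] = 1/π_i (Kac's formula). Here π_1 = (11/17)/(3/5 + 11/17) = (11/17)/(106/85) = 55/106, so E[T_1 | X_0 = 1] = 1/π_1 = (3/5 + 11/17)/(11/17) = (106/85)/(11/17) = 106/55.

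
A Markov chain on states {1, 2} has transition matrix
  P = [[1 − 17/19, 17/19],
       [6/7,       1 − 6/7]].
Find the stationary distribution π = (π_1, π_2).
π_1 = 114/233, π_2 = 119/233

Solve πP = π with π_1 + π_2 = 1. From πP = π: π_1 · (1 − 17/19) + π_2 · 6/7 = π_1 ⇒ π_2 · 6/7 = π_1 · 17/19 ⇒ π_2/π_1 = (17/19)/(6/7) = 119/114. Together with π_1 + π_2 = 1:
  π_1 = (6/7)/(17/19 + 6/7) = (6/7)/(233/133) = 114/233,
  π_2 = (17/19)/(17/19 + 6/7) = (17/19)/(233/133) = 119/233.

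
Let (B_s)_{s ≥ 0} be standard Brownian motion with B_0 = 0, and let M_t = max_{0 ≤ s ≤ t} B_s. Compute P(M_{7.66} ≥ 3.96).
P(M_{7.66} ≥ 3.96) = 2·P(B_{7.66} ≥ 3.96) = 2(1 − Φ(3.96/√7.66)) ≈ 0.1525

By the reflection principle for Brownian motion, P(M_t ≥ a) = 2 · P(B_t ≥ a) for a ≥ 0. Since B_t ~ N(0, t), P(B_t ≥ 3.96) = 1 − Φ(3.96/√t) = 1 − Φ(3.96/√7.66) = 1 − Φ(1.4308). So
  P(M_{7.66} ≥ 3.96) = 2(1 − Φ(1.4308)) ≈ 0.1525.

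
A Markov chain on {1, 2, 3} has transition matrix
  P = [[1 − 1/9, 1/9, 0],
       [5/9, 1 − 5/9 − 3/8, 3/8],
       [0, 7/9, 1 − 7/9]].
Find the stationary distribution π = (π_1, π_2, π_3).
π = (280/363, 56/363, 9/121)

This is a birth-death chain on three states, which satisfies detailed balance: π_1 · P_{12} = π_2 · P_{21} and π_2 · P_{23} = π_3 · P_{32}.
From π_1 · 1/9 = π_2 · 5/9: π_2/π_1 = (1/9)/(5/9) = 1/5.
From π_2 · 3/8 = π_3 · 7/9: π_3/π_2 = (3/8)/(7/9) = 27/56.
Take π_1 proportional to 1; then unnormalized π = (1, 1/5, 27/280). Normalize by dividing by the sum 363/280:
  π = (280/363, 56/363, 9/121).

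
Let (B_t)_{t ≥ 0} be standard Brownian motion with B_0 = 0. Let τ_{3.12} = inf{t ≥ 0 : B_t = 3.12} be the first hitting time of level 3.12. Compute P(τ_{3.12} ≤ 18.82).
P(τ_{3.12} ≤ 18.82) = 2(1 − Φ(3.12/√18.82)) = 2(1 − Φ(0.7192)) ≈ 0.4720

By the reflection principle for standard BM, P(τ_b ≤ t) = 2 · P(B_t ≥ b). Since B_t ~ N(0, t), P(B_t ≥ 3.12) = 1 − Φ(3.12/√t) = 1 − Φ(3.12/√18.82) = 1 − Φ(0.7192) ≈ 0.23601. Doubling: P(τ_{3.12} ≤ 18.82) ≈ 2 · 0.23601 = 0.47202 ≈ 0.4720.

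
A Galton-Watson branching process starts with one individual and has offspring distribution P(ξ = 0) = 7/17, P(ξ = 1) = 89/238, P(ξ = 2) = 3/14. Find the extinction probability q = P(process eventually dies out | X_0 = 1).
q = 1

Mean offspring μ = 0·7/17 + 1·89/238 + 2·3/14 = 191/238 ≤ 1. For μ ≤ 1 with offspring not concentrated at 1, the Galton-Watson process goes extinct almost surely, so q = 1.
(Algebraic check: The pgf is f(s) = 7/17 + 89/238·s + 3/14·s². The extinction probability q is the smallest fixed point of f in [0, 1]. Setting s = f(s):
  3/14·s² + (89/238 − 1)·s + 7/17 = 0
  3/14·s² − (7/17 + 3/14)·s + 7/17 = 0
which factors as (s − 1)·(3/14·s − 7/17) = 0, giving roots s = 1 and s = (7/17)/(3/14) = 98/51. Since 98/51 ≥ 1, the smallest root in [0, 1] is s = 1.)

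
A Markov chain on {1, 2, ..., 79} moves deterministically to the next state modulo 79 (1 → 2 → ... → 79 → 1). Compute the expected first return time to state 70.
E[T_70 | X_0 = 70] = 79

The chain cycles deterministically, so starting at state 70 it returns in exactly 79 steps. Equivalently, the stationary distribution is uniform π_j = 1/79 for every state j, so by Kac's formula E[T_70] = 1/π_70 = 79.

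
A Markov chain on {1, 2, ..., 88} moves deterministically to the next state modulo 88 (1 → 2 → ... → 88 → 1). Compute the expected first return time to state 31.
E[T_31 | X_0 = 31] = 88

The chain cycles deterministically, so starting at state 31 it returns in exactly 88 steps. Equivalently, the stationary distribution is uniform π_j = 1/88 for every state j, so by Kac's formula E[T_31] = 1/π_31 = 88.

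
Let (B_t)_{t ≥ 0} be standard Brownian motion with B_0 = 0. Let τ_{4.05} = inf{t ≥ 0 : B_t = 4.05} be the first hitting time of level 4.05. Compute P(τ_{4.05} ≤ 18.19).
P(τ_{4.05} ≤ 18.19) = 2(1 − Φ(4.05/√18.19)) = 2(1 − Φ(0.9496)) ≈ 0.3423

By the reflection principle for standard BM, P(τ_b ≤ t) = 2 · P(B_t ≥ b). Since B_t ~ N(0, t), P(B_t ≥ 4.05) = 1 − Φ(4.05/√t) = 1 − Φ(4.05/√18.19) = 1 − Φ(0.9496) ≈ 0.17116. Doubling: P(τ_{4.05} ≤ 18.19) ≈ 2 · 0.17116 = 0.34232 ≈ 0.3423.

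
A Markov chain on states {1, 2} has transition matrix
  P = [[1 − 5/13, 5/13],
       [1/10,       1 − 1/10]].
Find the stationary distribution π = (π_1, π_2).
π_1 = 13/63, π_2 = 50/63

Solve πP = π with π_1 + π_2 = 1. From πP = π: π_1 · (1 − 5/13) + π_2 · 1/10 = π_1 ⇒ π_2 · 1/10 = π_1 · 5/13 ⇒ π_2/π_1 = (5/13)/(1/10) = 50/13. Together with π_1 + π_2 = 1:
  π_1 = (1/10)/(5/13 + 1/10) = (1/10)/(63/130) = 13/63,
  π_2 = (5/13)/(5/13 + 1/10) = (5/13)/(63/130) = 50/63.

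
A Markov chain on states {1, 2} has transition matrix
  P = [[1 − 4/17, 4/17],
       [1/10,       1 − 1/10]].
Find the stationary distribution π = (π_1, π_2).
π_1 = 17/57, π_2 = 40/57

Solve πP = π with π_1 + π_2 = 1. From πP = π: π_1 · (1 − 4/17) + π_2 · 1/10 = π_1 ⇒ π_2 · 1/10 = π_1 · 4/17 ⇒ π_2/π_1 = (4/17)/(1/10) = 40/17. Together with π_1 + π_2 = 1:
  π_1 = (1/10)/(4/17 + 1/10) = (1/10)/(57/170) = 17/57,
  π_2 = (4/17)/(4/17 + 1/10) = (4/17)/(57/170) = 40/57.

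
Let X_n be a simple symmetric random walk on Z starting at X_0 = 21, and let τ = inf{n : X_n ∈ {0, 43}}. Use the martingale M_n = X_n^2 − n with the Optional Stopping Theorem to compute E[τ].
E[τ] = 462

M_n = X_n^2 − n is a martingale (since E[X_{n+1}^2 | F_n] = X_n^2 + 1). By OST (τ has finite mean in a bounded region), E[M_τ] = E[M_0] = X_0^2 − 0 = 21^2 = 441. Also E[M_τ] = E[X_τ^2] − E[τ]. The walk exits at 0 or 43, with P(hit 43 first) = 21/43, so E[X_τ^2] = 43^2 · 21/43 + 0 = 903. Thus E[τ] = E[X_τ^2] − E[M_τ] = 903 − 441 = 462 = 21(43 − 21) = 462.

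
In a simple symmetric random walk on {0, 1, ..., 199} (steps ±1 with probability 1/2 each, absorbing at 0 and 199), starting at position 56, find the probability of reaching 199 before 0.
P(hit 199 before 0) = 56/199

Let u_k = P(hit 199 before 0 | start at k). Then u_0 = 0, u_199 = 1, and u_k = u_{k-1}/2 + u_{k+1}/2 for 1 ≤ k ≤ 198. This harmonic recurrence is solved by u_k = k/199, giving u_56 = 56/199.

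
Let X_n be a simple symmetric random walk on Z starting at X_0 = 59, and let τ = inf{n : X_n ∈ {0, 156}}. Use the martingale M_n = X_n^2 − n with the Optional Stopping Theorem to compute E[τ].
E[τ] = 5723

M_n = X_n^2 − n is a martingale (since E[X_{n+1}^2 | F_n] = X_n^2 + 1). By OST (τ has finite mean in a bounded region), E[M_τ] = E[M_0] = X_0^2 − 0 = 59^2 = 3481. Also E[M_τ] = E[X_τ^2] − E[τ]. The walk exits at 0 or 156, with P(hit 156 first) = 59/156, so E[X_τ^2] = 156^2 · 59/156 + 0 = 9204. Thus E[τ] = E[X_τ^2] − E[M_τ] = 9204 − 3481 = 5723 = 59(156 − 59) = 5723.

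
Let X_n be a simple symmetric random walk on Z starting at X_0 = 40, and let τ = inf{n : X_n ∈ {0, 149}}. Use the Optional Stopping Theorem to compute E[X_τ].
E[X_τ] = 40

X_n is a martingale and τ is a bounded-mean stopping time (indeed τ is finite a.s. with bounded expectation since the walk is in a bounded region). By the OST, E[X_τ] = E[X_0] = 40. Equivalently: E[X_τ] = 149 · P(hit 149 first) + 0 · P(hit 0 first) = 149 · (40/149) = 40.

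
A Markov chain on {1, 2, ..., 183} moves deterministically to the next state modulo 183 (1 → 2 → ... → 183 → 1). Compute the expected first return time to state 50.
E[T_50 | X_0 = 50] = 183

The chain cycles deterministically, so starting at state 50 it returns in exactly 183 steps. Equivalently, the stationary distribution is uniform π_j = 1/183 for every state j, so by Kac's formula E[T_50] = 1/π_50 = 183.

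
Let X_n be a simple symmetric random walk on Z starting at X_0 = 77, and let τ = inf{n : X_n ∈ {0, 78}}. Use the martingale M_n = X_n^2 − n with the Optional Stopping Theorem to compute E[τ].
E[τ] = 77

M_n = X_n^2 − n is a martingale (since E[X_{n+1}^2 | F_n] = X_n^2 + 1). By OST (τ has finite mean in a bounded region), E[M_τ] = E[M_0] = X_0^2 − 0 = 77^2 = 5929. Also E[M_τ] = E[X_τ^2] − E[τ]. The walk exits at 0 or 78, with P(hit 78 first) = 77/78, so E[X_τ^2] = 78^2 · 77/78 + 0 = 6006. Thus E[τ] = E[X_τ^2] − E[M_τ] = 6006 − 5929 = 77 = 77(78 − 77) = 77.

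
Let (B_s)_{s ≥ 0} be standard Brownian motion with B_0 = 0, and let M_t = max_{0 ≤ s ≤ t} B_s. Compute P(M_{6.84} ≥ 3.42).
P(M_{6.84} ≥ 3.42) = 2·P(B_{6.84} ≥ 3.42) = 2(1 − Φ(3.42/√6.84)) ≈ 0.1910

By the reflection principle for Brownian motion, P(M_t ≥ a) = 2 · P(B_t ≥ a) for a ≥ 0. Since B_t ~ N(0, t), P(B_t ≥ 3.42) = 1 − Φ(3.42/√t) = 1 − Φ(3.42/√6.84) = 1 − Φ(1.3077). So
  P(M_{6.84} ≥ 3.42) = 2(1 − Φ(1.3077)) ≈ 0.1910.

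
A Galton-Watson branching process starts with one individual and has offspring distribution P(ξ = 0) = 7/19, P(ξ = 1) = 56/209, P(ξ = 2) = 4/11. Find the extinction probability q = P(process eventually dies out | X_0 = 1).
q = 1

Mean offspring μ = 0·7/19 + 1·56/209 + 2·4/11 = 208/209 ≤ 1. For μ ≤ 1 with offspring not concentrated at 1, the Galton-Watson process goes extinct almost surely, so q = 1.
(Algebraic check: The pgf is f(s) = 7/19 + 56/209·s + 4/11·s². The extinction probability q is the smallest fixed point of f in [0, 1]. Setting s = f(s):
  4/11·s² + (56/209 − 1)·s + 7/19 = 0
  4/11·s² − (7/19 + 4/11)·s + 7/19 = 0
which factors as (s − 1)·(4/11·s − 7/19) = 0, giving roots s = 1 and s = (7/19)/(4/11) = 77/76. Since 77/76 ≥ 1, the smallest root in [0, 1] is s = 1.)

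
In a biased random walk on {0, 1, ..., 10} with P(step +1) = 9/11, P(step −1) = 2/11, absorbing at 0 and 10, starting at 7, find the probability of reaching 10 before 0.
P(hit 10 before 0) = (1 − (2/9)^7) / (1 − (2/9)^10) = 498098727/498111911

Let u_k denote P(reach 10 before 0 | start at k). Boundary: u_0 = 0, u_10 = 1. Recurrence: u_k = 9/11·u_{k+1} + 2/11·u_{k-1} for 1 ≤ k ≤ 9. Try u_k = A + B·r^k with r = q/p = (2/11)/(9/11) = 2/9. Substitution satisfies the recurrence; boundary conditions give:
  u_k = (1 − r^k) / (1 − r^N) = (1 − (2/9)^7) / (1 − (2/9)^10) = 498098727/498111911.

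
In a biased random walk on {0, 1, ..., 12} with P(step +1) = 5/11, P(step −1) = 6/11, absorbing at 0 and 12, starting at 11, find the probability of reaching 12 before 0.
P(hit 12 before 0) = (1 − (6/5)^11) / (1 − (6/5)^12) = 1569844655/1932641711

Let u_k denote P(reach 12 before 0 | start at k). Boundary: u_0 = 0, u_12 = 1. Recurrence: u_k = 5/11·u_{k+1} + 6/11·u_{k-1} for 1 ≤ k ≤ 11. Try u_k = A + B·r^k with r = q/p = (6/11)/(5/11) = 6/5. Substitution satisfies the recurrence; boundary conditions give:
  u_k = (1 − r^k) / (1 − r^N) = (1 − (6/5)^11) / (1 − (6/5)^12) = 1569844655/1932641711.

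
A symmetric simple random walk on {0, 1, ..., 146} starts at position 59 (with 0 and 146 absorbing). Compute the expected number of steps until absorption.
E[τ | X_0 = 59] = 5133

Let v_k = E[τ | X_0 = k]. Boundary: v_0 = v_146 = 0. Recurrence: v_k = 1 + (v_{k-1} + v_{k+1})/2 for 1 ≤ k ≤ 145. The particular solution to v_k − (v_{k-1} + v_{k+1})/2 = 1 is v_k = −k^2. Adding homogeneous solution A + B k and matching boundaries gives v_k = k (146 − k). Substituting k = 59: v_59 = 59 · 87 = 5133.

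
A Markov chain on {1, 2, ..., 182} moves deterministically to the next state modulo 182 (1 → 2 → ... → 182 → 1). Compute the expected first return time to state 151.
E[T_151 | X_0 = 151] = 182

The chain cycles deterministically, so starting at state 151 it returns in exactly 182 steps. Equivalently, the stationary distribution is uniform π_j = 1/182 for every state j, so by Kac's formula E[T_151] = 1/π_151 = 182.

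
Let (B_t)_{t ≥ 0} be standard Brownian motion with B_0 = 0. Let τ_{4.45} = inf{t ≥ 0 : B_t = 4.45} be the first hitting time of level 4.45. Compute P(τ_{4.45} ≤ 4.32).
P(τ_{4.45} ≤ 4.32) = 2(1 − Φ(4.45/√4.32)) = 2(1 − Φ(2.1410)) ≈ 0.0323

By the reflection principle for standard BM, P(τ_b ≤ t) = 2 · P(B_t ≥ b). Since B_t ~ N(0, t), P(B_t ≥ 4.45) = 1 − Φ(4.45/√t) = 1 − Φ(4.45/√4.32) = 1 − Φ(2.1410) ≈ 0.01614. Doubling: P(τ_{4.45} ≤ 4.32) ≈ 2 · 0.01614 = 0.03228 ≈ 0.0323.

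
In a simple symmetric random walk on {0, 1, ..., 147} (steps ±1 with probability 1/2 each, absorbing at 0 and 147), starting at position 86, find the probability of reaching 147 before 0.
P(hit 147 before 0) = 86/147

Let u_k = P(hit 147 before 0 | start at k). Then u_0 = 0, u_147 = 1, and u_k = u_{k-1}/2 + u_{k+1}/2 for 1 ≤ k ≤ 146. This harmonic recurrence is solved by u_k = k/147, giving u_86 = 86/147.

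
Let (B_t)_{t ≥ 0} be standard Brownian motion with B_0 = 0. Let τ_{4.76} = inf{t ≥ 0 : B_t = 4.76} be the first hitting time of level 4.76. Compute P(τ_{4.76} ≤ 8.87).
P(τ_{4.76} ≤ 8.87) = 2(1 − Φ(4.76/√8.87)) = 2(1 − Φ(1.5983)) ≈ 0.1100

By the reflection principle for standard BM, P(τ_b ≤ t) = 2 · P(B_t ≥ b). Since B_t ~ N(0, t), P(B_t ≥ 4.76) = 1 − Φ(4.76/√t) = 1 − Φ(4.76/√8.87) = 1 − Φ(1.5983) ≈ 0.05499. Doubling: P(τ_{4.76} ≤ 8.87) ≈ 2 · 0.05499 = 0.10998 ≈ 0.1100.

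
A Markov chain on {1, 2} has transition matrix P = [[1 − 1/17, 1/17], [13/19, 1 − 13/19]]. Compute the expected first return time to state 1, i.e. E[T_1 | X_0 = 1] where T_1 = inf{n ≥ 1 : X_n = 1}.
E[T_1 | X_0 = 1] = 1/π_1 = 240/221

For an irreducible recurrent Markov chain with stationary distribution π, E[T_i | X_0 = i] = 1/π_i (Kac's formula). Here π_1 = (13/19)/(1/17 + 13/19) = (13/19)/(240/323) = 221/240, so E[T_1 | X_0 = 1] = 1/π_1 = (1/17 + 13/19)/(13/19) = (240/323)/(13/19) = 240/221.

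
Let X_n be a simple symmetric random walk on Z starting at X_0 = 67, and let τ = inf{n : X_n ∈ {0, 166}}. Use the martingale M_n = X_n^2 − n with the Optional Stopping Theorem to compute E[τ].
E[τ] = 6633

M_n = X_n^2 − n is a martingale (since E[X_{n+1}^2 | F_n] = X_n^2 + 1). By OST (τ has finite mean in a bounded region), E[M_τ] = E[M_0] = X_0^2 − 0 = 67^2 = 4489. Also E[M_τ] = E[X_τ^2] − E[τ]. The walk exits at 0 or 166, with P(hit 166 first) = 67/166, so E[X_τ^2] = 166^2 · 67/166 + 0 = 11122. Thus E[τ] = E[X_τ^2] − E[M_τ] = 11122 − 4489 = 6633 = 67(166 − 67) = 6633.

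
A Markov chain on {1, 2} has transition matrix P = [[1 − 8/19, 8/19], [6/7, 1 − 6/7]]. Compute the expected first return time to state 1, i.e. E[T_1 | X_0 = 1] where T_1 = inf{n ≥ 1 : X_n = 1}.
E[T_1 | X_0 = 1] = 1/π_1 = 85/57

For an irreducible recurrent Markov chain with stationary distribution π, E[T_i | X_0 = i] = 1/π_i (Kac's formula). Here π_1 = (6/7)/(8/19 + 6/7) = (6/7)/(170/133) = 57/85, so E[T_1 | X_0 = 1] = 1/π_1 = (8/19 + 6/7)/(6/7) = (170/133)/(6/7) = 85/57.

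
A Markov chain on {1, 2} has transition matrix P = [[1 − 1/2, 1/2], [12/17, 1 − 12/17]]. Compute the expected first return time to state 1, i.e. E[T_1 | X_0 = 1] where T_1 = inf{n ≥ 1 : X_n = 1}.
E[T_1 | X_0 = 1] = 1/π_1 = 41/24

For an irreducible recurrent Markov chain with stationary distribution π, E[T_i | X_0 = i] = 1/π_i (Kac's formula). Here π_1 = (12/17)/(1/2 + 12/17) = (12/17)/(41/34) = 24/41, so E[T_1 | X_0 = 1] = 1/π_1 = (1/2 + 12/17)/(12/17) = (41/34)/(12/17) = 41/24.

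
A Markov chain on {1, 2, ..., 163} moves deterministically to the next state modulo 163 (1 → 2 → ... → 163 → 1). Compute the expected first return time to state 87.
E[T_87 | X_0 = 87] = 163

The chain cycles deterministically, so starting at state 87 it returns in exactly 163 steps. Equivalently, the stationary distribution is uniform π_j = 1/163 for every state j, so by Kac's formula E[T_87] = 1/π_87 = 163.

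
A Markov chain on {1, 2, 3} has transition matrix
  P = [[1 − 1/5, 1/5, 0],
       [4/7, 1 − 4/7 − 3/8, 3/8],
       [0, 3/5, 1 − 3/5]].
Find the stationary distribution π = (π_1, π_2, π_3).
π = (160/251, 56/251, 35/251)

This is a birth-death chain on three states, which satisfies detailed balance: π_1 · P_{12} = π_2 · P_{21} and π_2 · P_{23} = π_3 · P_{32}.
From π_1 · 1/5 = π_2 · 4/7: π_2/π_1 = (1/5)/(4/7) = 7/20.
From π_2 · 3/8 = π_3 · 3/5: π_3/π_2 = (3/8)/(3/5) = 5/8.
Take π_1 proportional to 1; then unnormalized π = (1, 7/20, 7/32). Normalize by dividing by the sum 251/160:
  π = (160/251, 56/251, 35/251).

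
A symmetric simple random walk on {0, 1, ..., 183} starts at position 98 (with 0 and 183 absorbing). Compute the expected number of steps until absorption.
E[τ | X_0 = 98] = 8330

Let v_k = E[τ | X_0 = k]. Boundary: v_0 = v_183 = 0. Recurrence: v_k = 1 + (v_{k-1} + v_{k+1})/2 for 1 ≤ k ≤ 182. The particular solution to v_k − (v_{k-1} + v_{k+1})/2 = 1 is v_k = −k^2. Adding homogeneous solution A + B k and matching boundaries gives v_k = k (183 − k). Substituting k = 98: v_98 = 98 · 85 = 8330.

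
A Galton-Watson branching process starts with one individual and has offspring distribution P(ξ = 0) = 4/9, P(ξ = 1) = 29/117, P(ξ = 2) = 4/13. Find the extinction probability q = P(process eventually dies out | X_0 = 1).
q = 1

Mean offspring μ = 0·4/9 + 1·29/117 + 2·4/13 = 101/117 ≤ 1. For μ ≤ 1 with offspring not concentrated at 1, the Galton-Watson process goes extinct almost surely, so q = 1.
(Algebraic check: The pgf is f(s) = 4/9 + 29/117·s + 4/13·s². The extinction probability q is the smallest fixed point of f in [0, 1]. Setting s = f(s):
  4/13·s² + (29/117 − 1)·s + 4/9 = 0
  4/13·s² − (4/9 + 4/13)·s + 4/9 = 0
which factors as (s − 1)·(4/13·s − 4/9) = 0, giving roots s = 1 and s = (4/9)/(4/13) = 13/9. Since 13/9 ≥ 1, the smallest root in [0, 1] is s = 1.)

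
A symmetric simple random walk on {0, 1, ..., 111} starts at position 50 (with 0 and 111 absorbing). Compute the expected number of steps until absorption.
E[τ | X_0 = 50] = 3050

Let v_k = E[τ | X_0 = k]. Boundary: v_0 = v_111 = 0. Recurrence: v_k = 1 + (v_{k-1} + v_{k+1})/2 for 1 ≤ k ≤ 110. The particular solution to v_k − (v_{k-1} + v_{k+1})/2 = 1 is v_k = −k^2. Adding homogeneous solution A + B k and matching boundaries gives v_k = k (111 − k). Substituting k = 50: v_50 = 50 · 61 = 3050.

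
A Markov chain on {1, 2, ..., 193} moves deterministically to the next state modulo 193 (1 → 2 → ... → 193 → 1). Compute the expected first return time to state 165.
E[T_165 | X_0 = 165] = 193

The chain cycles deterministically, so starting at state 165 it returns in exactly 193 steps. Equivalently, the stationary distribution is uniform π_j = 1/193 for every state j, so by Kac's formula E[T_165] = 1/π_165 = 193.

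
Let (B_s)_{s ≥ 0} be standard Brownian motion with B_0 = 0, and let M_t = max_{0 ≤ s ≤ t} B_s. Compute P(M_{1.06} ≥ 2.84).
P(M_{1.06} ≥ 2.84) = 2·P(B_{1.06} ≥ 2.84) = 2(1 − Φ(2.84/√1.06)) ≈ 0.0058

By the reflection principle for Brownian motion, P(M_t ≥ a) = 2 · P(B_t ≥ a) for a ≥ 0. Since B_t ~ N(0, t), P(B_t ≥ 2.84) = 1 − Φ(2.84/√t) = 1 − Φ(2.84/√1.06) = 1 − Φ(2.7585). So
  P(M_{1.06} ≥ 2.84) = 2(1 − Φ(2.7585)) ≈ 0.0058.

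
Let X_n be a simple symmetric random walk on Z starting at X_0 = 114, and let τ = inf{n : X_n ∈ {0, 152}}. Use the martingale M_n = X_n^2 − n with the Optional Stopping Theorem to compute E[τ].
E[τ] = 4332

M_n = X_n^2 − n is a martingale (since E[X_{n+1}^2 | F_n] = X_n^2 + 1). By OST (τ has finite mean in a bounded region), E[M_τ] = E[M_0] = X_0^2 − 0 = 114^2 = 12996. Also E[M_τ] = E[X_τ^2] − E[τ]. The walk exits at 0 or 152, with P(hit 152 first) = 114/152, so E[X_τ^2] = 152^2 · 114/152 + 0 = 17328. Thus E[τ] = E[X_τ^2] − E[M_τ] = 17328 − 12996 = 4332 = 114(152 − 114) = 4332.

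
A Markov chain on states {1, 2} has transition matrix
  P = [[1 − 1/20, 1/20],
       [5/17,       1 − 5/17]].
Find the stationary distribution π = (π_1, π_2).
π_1 = 100/117, π_2 = 17/117

Solve πP = π with π_1 + π_2 = 1. From πP = π: π_1 · (1 − 1/20) + π_2 · 5/17 = π_1 ⇒ π_2 · 5/17 = π_1 · 1/20 ⇒ π_2/π_1 = (1/20)/(5/17) = 17/100. Together with π_1 + π_2 = 1:
  π_1 = (5/17)/(1/20 + 5/17) = (5/17)/(117/340) = 100/117,
  π_2 = (1/20)/(1/20 + 5/17) = (1/20)/(117/340) = 17/117.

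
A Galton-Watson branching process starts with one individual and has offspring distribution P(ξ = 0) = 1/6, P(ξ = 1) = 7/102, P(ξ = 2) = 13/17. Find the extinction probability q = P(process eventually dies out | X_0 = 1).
q = 17/78

The pgf is f(s) = 1/6 + 7/102·s + 13/17·s². The extinction probability q is the smallest fixed point of f in [0, 1]. Setting s = f(s):
  13/17·s² + (7/102 − 1)·s + 1/6 = 0
  13/17·s² − (1/6 + 13/17)·s + 1/6 = 0
which factors as (s − 1)·(13/17·s − 1/6) = 0, giving roots s = 1 and s = (1/6)/(13/17) = 17/78.
Mean offspring μ = 7/102 + 2·13/17 = 163/102 > 1 (supercritical), so q < 1. The extinction probability is the smaller root: q = (1/6)/(13/17) = 17/78.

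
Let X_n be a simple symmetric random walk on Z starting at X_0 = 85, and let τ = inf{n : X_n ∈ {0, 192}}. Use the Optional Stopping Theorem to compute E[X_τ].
E[X_τ] = 85

X_n is a martingale and τ is a bounded-mean stopping time (indeed τ is finite a.s. with bounded expectation since the walk is in a bounded region). By the OST, E[X_τ] = E[X_0] = 85. Equivalently: E[X_τ] = 192 · P(hit 192 first) + 0 · P(hit 0 first) = 192 · (85/192) = 85.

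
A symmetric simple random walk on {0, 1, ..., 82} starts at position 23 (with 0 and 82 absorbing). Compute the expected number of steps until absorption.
E[τ | X_0 = 23] = 1357

Let v_k = E[τ | X_0 = k]. Boundary: v_0 = v_82 = 0. Recurrence: v_k = 1 + (v_{k-1} + v_{k+1})/2 for 1 ≤ k ≤ 81. The particular solution to v_k − (v_{k-1} + v_{k+1})/2 = 1 is v_k = −k^2. Adding homogeneous solution A + B k and matching boundaries gives v_k = k (82 − k). Substituting k = 23: v_23 = 23 · 59 = 1357.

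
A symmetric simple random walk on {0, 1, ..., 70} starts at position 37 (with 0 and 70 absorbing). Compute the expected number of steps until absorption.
E[τ | X_0 = 37] = 1221

Let v_k = E[τ | X_0 = k]. Boundary: v_0 = v_70 = 0. Recurrence: v_k = 1 + (v_{k-1} + v_{k+1})/2 for 1 ≤ k ≤ 69. The particular solution to v_k − (v_{k-1} + v_{k+1})/2 = 1 is v_k = −k^2. Adding homogeneous solution A + B k and matching boundaries gives v_k = k (70 − k). Substituting k = 37: v_37 = 37 · 33 = 1221.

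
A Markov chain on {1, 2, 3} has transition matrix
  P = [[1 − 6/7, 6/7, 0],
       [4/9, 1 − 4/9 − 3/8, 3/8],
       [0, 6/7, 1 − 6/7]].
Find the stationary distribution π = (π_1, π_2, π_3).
π = (224/845, 432/845, 189/845)

This is a birth-death chain on three states, which satisfies detailed balance: π_1 · P_{12} = π_2 · P_{21} and π_2 · P_{23} = π_3 · P_{32}.
From π_1 · 6/7 = π_2 · 4/9: π_2/π_1 = (6/7)/(4/9) = 27/14.
From π_2 · 3/8 = π_3 · 6/7: π_3/π_2 = (3/8)/(6/7) = 7/16.
Take π_1 proportional to 1; then unnormalized π = (1, 27/14, 27/32). Normalize by dividing by the sum 845/224:
  π = (224/845, 432/845, 189/845).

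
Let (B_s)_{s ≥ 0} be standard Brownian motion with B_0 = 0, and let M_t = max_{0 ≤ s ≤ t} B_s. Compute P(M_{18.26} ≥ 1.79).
P(M_{18.26} ≥ 1.79) = 2·P(B_{18.26} ≥ 1.79) = 2(1 − Φ(1.79/√18.26)) ≈ 0.6753

By the reflection principle for Brownian motion, P(M_t ≥ a) = 2 · P(B_t ≥ a) for a ≥ 0. Since B_t ~ N(0, t), P(B_t ≥ 1.79) = 1 − Φ(1.79/√t) = 1 − Φ(1.79/√18.26) = 1 − Φ(0.4189). So
  P(M_{18.26} ≥ 1.79) = 2(1 − Φ(0.4189)) ≈ 0.6753.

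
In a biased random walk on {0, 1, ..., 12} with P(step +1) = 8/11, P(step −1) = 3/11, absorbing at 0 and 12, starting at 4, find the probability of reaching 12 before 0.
P(hit 12 before 0) = (1 − (3/8)^4) / (1 − (3/8)^12) = 16777216/17115553

Let u_k denote P(reach 12 before 0 | start at k). Boundary: u_0 = 0, u_12 = 1. Recurrence: u_k = 8/11·u_{k+1} + 3/11·u_{k-1} for 1 ≤ k ≤ 11. Try u_k = A + B·r^k with r = q/p = (3/11)/(8/11) = 3/8. Substitution satisfies the recurrence; boundary conditions give:
  u_k = (1 − r^k) / (1 − r^N) = (1 − (3/8)^4) / (1 − (3/8)^12) = 16777216/17115553.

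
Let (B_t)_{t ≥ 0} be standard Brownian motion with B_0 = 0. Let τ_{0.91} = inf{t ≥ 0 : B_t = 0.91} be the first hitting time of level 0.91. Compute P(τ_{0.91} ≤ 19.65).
P(τ_{0.91} ≤ 19.65) = 2(1 − Φ(0.91/√19.65)) = 2(1 − Φ(0.2053)) ≈ 0.8373

By the reflection principle for standard BM, P(τ_b ≤ t) = 2 · P(B_t ≥ b). Since B_t ~ N(0, t), P(B_t ≥ 0.91) = 1 − Φ(0.91/√t) = 1 − Φ(0.91/√19.65) = 1 − Φ(0.2053) ≈ 0.41867. Doubling: P(τ_{0.91} ≤ 19.65) ≈ 2 · 0.41867 = 0.83734 ≈ 0.8373.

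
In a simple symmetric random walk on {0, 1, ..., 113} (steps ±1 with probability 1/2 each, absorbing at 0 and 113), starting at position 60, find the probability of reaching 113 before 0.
P(hit 113 before 0) = 60/113

Let u_k = P(hit 113 before 0 | start at k). Then u_0 = 0, u_113 = 1, and u_k = u_{k-1}/2 + u_{k+1}/2 for 1 ≤ k ≤ 112. This harmonic recurrence is solved by u_k = k/113, giving u_60 = 60/113.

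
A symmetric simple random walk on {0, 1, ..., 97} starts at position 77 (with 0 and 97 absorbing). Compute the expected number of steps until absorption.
E[τ | X_0 = 77] = 1540

Let v_k = E[τ | X_0 = k]. Boundary: v_0 = v_97 = 0. Recurrence: v_k = 1 + (v_{k-1} + v_{k+1})/2 for 1 ≤ k ≤ 96. The particular solution to v_k − (v_{k-1} + v_{k+1})/2 = 1 is v_k = −k^2. Adding homogeneous solution A + B k and matching boundaries gives v_k = k (97 − k). Substituting k = 77: v_77 = 77 · 20 = 1540.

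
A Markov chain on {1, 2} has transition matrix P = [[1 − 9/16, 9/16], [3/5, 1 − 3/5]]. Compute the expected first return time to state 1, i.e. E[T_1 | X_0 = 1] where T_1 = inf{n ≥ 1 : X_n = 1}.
E[T_1 | X_0 = 1] = 1/π_1 = 31/16

For an irreducible recurrent Markov chain with stationary distribution π, E[T_i | X_0 = i] = 1/π_i (Kac's formula). Here π_1 = (3/5)/(9/16 + 3/5) = (3/5)/(93/80) = 16/31, so E[T_1 | X_0 = 1] = 1/π_1 = (9/16 + 3/5)/(3/5) = (93/80)/(3/5) = 31/16.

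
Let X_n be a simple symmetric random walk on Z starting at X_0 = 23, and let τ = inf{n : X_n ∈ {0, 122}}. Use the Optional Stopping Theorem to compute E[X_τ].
E[X_τ] = 23

X_n is a martingale and τ is a bounded-mean stopping time (indeed τ is finite a.s. with bounded expectation since the walk is in a bounded region). By the OST, E[X_τ] = E[X_0] = 23. Equivalently: E[X_τ] = 122 · P(hit 122 first) + 0 · P(hit 0 first) = 122 · (23/122) = 23.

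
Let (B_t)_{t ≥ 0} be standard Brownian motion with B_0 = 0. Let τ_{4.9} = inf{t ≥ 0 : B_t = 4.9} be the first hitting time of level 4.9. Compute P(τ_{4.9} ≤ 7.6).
P(τ_{4.9} ≤ 7.6) = 2(1 − Φ(4.9/√7.6)) = 2(1 − Φ(1.7774)) ≈ 0.0755

By the reflection principle for standard BM, P(τ_b ≤ t) = 2 · P(B_t ≥ b). Since B_t ~ N(0, t), P(B_t ≥ 4.9) = 1 − Φ(4.9/√t) = 1 − Φ(4.9/√7.6) = 1 − Φ(1.7774) ≈ 0.03775. Doubling: P(τ_{4.9} ≤ 7.6) ≈ 2 · 0.03775 = 0.07550 ≈ 0.0755.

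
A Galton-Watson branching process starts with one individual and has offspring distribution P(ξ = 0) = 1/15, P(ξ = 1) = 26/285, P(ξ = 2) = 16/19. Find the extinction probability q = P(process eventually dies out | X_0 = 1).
q = 19/240

The pgf is f(s) = 1/15 + 26/285·s + 16/19·s². The extinction probability q is the smallest fixed point of f in [0, 1]. Setting s = f(s):
  16/19·s² + (26/285 − 1)·s + 1/15 = 0
  16/19·s² − (1/15 + 16/19)·s + 1/15 = 0
which factors as (s − 1)·(16/19·s − 1/15) = 0, giving roots s = 1 and s = (1/15)/(16/19) = 19/240.
Mean offspring μ = 26/285 + 2·16/19 = 506/285 > 1 (supercritical), so q < 1. The extinction probability is the smaller root: q = (1/15)/(16/19) = 19/240.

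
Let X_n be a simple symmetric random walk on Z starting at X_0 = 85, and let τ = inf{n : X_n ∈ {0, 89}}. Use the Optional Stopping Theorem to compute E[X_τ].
E[X_τ] = 85

X_n is a martingale and τ is a bounded-mean stopping time (indeed τ is finite a.s. with bounded expectation since the walk is in a bounded region). By the OST, E[X_τ] = E[X_0] = 85. Equivalently: E[X_τ] = 89 · P(hit 89 first) + 0 · P(hit 0 first) = 89 · (85/89) = 85.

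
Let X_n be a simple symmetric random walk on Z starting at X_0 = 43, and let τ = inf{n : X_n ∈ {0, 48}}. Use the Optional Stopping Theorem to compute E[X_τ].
E[X_τ] = 43

X_n is a martingale and τ is a bounded-mean stopping time (indeed τ is finite a.s. with bounded expectation since the walk is in a bounded region). By the OST, E[X_τ] = E[X_0] = 43. Equivalently: E[X_τ] = 48 · P(hit 48 first) + 0 · P(hit 0 first) = 48 · (43/48) = 43.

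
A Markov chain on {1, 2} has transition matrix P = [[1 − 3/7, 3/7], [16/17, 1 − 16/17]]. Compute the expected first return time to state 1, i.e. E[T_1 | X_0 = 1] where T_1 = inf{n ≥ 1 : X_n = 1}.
E[T_1 | X_0 = 1] = 1/π_1 = 163/112

For an irreducible recurrent Markov chain with stationary distribution π, E[T_i | X_0 = i] = 1/π_i (Kac's formula). Here π_1 = (16/17)/(3/7 + 16/17) = (16/17)/(163/119) = 112/163, so E[T_1 | X_0 = 1] = 1/π_1 = (3/7 + 16/17)/(16/17) = (163/119)/(16/17) = 163/112.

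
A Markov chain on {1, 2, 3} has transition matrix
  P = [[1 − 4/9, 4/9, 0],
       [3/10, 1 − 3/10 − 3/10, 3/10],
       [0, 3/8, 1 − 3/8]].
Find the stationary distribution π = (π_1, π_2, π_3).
π = (3/11, 40/99, 32/99)

This is a birth-death chain on three states, which satisfies detailed balance: π_1 · P_{12} = π_2 · P_{21} and π_2 · P_{23} = π_3 · P_{32}.
From π_1 · 4/9 = π_2 · 3/10: π_2/π_1 = (4/9)/(3/10) = 40/27.
From π_2 · 3/10 = π_3 · 3/8: π_3/π_2 = (3/10)/(3/8) = 4/5.
Take π_1 proportional to 1; then unnormalized π = (1, 40/27, 32/27). Normalize by dividing by the sum 11/3:
  π = (3/11, 40/99, 32/99).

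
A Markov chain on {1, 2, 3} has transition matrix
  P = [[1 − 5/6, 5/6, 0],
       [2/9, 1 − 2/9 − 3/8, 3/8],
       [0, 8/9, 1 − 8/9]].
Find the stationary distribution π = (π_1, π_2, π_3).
π = (256/1621, 960/1621, 405/1621)

This is a birth-death chain on three states, which satisfies detailed balance: π_1 · P_{12} = π_2 · P_{21} and π_2 · P_{23} = π_3 · P_{32}.
From π_1 · 5/6 = π_2 · 2/9: π_2/π_1 = (5/6)/(2/9) = 15/4.
From π_2 · 3/8 = π_3 · 8/9: π_3/π_2 = (3/8)/(8/9) = 27/64.
Take π_1 proportional to 1; then unnormalized π = (1, 15/4, 405/256). Normalize by dividing by the sum 1621/256:
  π = (256/1621, 960/1621, 405/1621).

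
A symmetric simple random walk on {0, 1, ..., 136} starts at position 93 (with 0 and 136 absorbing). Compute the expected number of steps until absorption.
E[τ | X_0 = 93] = 3999

Let v_k = E[τ | X_0 = k]. Boundary: v_0 = v_136 = 0. Recurrence: v_k = 1 + (v_{k-1} + v_{k+1})/2 for 1 ≤ k ≤ 135. The particular solution to v_k − (v_{k-1} + v_{k+1})/2 = 1 is v_k = −k^2. Adding homogeneous solution A + B k and matching boundaries gives v_k = k (136 − k). Substituting k = 93: v_93 = 93 · 43 = 3999.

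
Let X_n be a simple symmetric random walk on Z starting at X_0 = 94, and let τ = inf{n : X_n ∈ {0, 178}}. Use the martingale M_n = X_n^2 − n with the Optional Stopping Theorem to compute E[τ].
E[τ] = 7896

M_n = X_n^2 − n is a martingale (since E[X_{n+1}^2 | F_n] = X_n^2 + 1). By OST (τ has finite mean in a bounded region), E[M_τ] = E[M_0] = X_0^2 − 0 = 94^2 = 8836. Also E[M_τ] = E[X_τ^2] − E[τ]. The walk exits at 0 or 178, with P(hit 178 first) = 94/178, so E[X_τ^2] = 178^2 · 94/178 + 0 = 16732. Thus E[τ] = E[X_τ^2] − E[M_τ] = 16732 − 8836 = 7896 = 94(178 − 94) = 7896.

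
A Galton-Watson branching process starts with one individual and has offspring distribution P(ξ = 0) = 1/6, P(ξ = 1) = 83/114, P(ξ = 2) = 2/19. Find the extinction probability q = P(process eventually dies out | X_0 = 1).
q = 1

Mean offspring μ = 0·1/6 + 1·83/114 + 2·2/19 = 107/114 ≤ 1. For μ ≤ 1 with offspring not concentrated at 1, the Galton-Watson process goes extinct almost surely, so q = 1.
(Algebraic check: The pgf is f(s) = 1/6 + 83/114·s + 2/19·s². The extinction probability q is the smallest fixed point of f in [0, 1]. Setting s = f(s):
  2/19·s² + (83/114 − 1)·s + 1/6 = 0
  2/19·s² − (1/6 + 2/19)·s + 1/6 = 0
which factors as (s − 1)·(2/19·s − 1/6) = 0, giving roots s = 1 and s = (1/6)/(2/19) = 19/12. Since 19/12 ≥ 1, the smallest root in [0, 1] is s = 1.)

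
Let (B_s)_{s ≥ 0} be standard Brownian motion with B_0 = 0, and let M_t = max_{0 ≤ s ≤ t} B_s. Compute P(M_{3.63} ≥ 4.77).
P(M_{3.63} ≥ 4.77) = 2·P(B_{3.63} ≥ 4.77) = 2(1 − Φ(4.77/√3.63)) ≈ 0.0123

By the reflection principle for Brownian motion, P(M_t ≥ a) = 2 · P(B_t ≥ a) for a ≥ 0. Since B_t ~ N(0, t), P(B_t ≥ 4.77) = 1 − Φ(4.77/√t) = 1 − Φ(4.77/√3.63) = 1 − Φ(2.5036). So
  P(M_{3.63} ≥ 4.77) = 2(1 − Φ(2.5036)) ≈ 0.0123.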